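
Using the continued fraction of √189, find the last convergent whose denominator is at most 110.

1471/107

√189 = [13; 1, 2, 1, 26, …] (period length 4).
Convergents:
  p_0/q_0 = 13/1
  p_1/q_1 = 14/1
  p_2/q_2 = 41/3
  p_3/q_3 = 55/4
  p_4/q_4 = 1471/107
  p_5/q_5 = 1526/111
q_4 = 107 ≤ 110 < 111 = q_5, so the answer is 1471/107.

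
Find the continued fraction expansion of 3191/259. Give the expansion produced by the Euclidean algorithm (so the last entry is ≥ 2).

3191 = 12×259 + 83
259 = 3×83 + 10
83 = 8×10 + 3
10 = 3×3 + 1
3 = 3×1 + 0  (stop)
So 3191/259 = [12; 3, 8, 3, 3].

[12; 3, 8, 3, 3]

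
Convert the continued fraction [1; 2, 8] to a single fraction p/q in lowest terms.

25/17

Fold from the inside: start with 8/1.
  2 + 1/8 = 17/8
  1 + 8/17 = 25/17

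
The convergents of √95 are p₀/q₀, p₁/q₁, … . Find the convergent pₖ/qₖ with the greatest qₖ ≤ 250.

2271/233

√95 = [9; 1, 2, 1, 18, …] (period length 4).
Convergents:
  p_0/q_0 = 9/1
  p_1/q_1 = 10/1
  p_2/q_2 = 29/3
  p_3/q_3 = 39/4
  p_4/q_4 = 731/75
  p_5/q_5 = 770/79
  p_6/q_6 = 2271/233
  p_7/q_7 = 3041/312
q_6 = 233 ≤ 250 < 312 = q_7, so the answer is 2271/233.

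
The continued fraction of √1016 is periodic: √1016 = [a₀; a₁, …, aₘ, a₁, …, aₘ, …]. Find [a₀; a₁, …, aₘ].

[31; 1, 6, 1, 62]

a₀ = ⌊√1016⌋ = 31.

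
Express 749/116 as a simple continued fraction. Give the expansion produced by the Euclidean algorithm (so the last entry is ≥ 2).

749 = 6*116 + 53
116 = 2*53 + 10
53 = 5*10 + 3
10 = 3*3 + 1
3 = 3*1 + 0  (stop)
So 749/116 = [6; 2, 5, 3, 3].

[6; 2, 5, 3, 3]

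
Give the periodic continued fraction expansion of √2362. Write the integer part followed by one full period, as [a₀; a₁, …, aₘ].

a₀ = ⌊√2362⌋ = 48.

[48; 1, 1, 1, 1, 96]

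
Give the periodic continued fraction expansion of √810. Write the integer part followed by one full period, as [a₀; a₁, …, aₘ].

a₀ = ⌊√810⌋ = 28.

[28; 2, 5, 1, 4, 1, 5, 2, 56]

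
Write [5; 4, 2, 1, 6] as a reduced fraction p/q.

Using pₖ = aₖpₖ₋₁ + pₖ₋₂ and qₖ = aₖqₖ₋₁ + qₖ₋₂:
  k=0: a=5, p=5, q=1
  k=1: a=4, p=21, q=4
  k=2: a=2, p=47, q=9
  k=3: a=1, p=68, q=13
  k=4: a=6, p=455, q=87

455/87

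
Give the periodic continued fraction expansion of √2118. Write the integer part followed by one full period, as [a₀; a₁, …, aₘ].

a₀ = ⌊√2118⌋ = 46.
With m₀=0, d₀=1 and mₖ₊₁ = dₖaₖ − mₖ, dₖ₊₁ = (n − mₖ₊₁²)/dₖ, aₖ₊₁ = ⌊(a₀+mₖ₊₁)/dₖ₊₁⌋:
  k=1: m=46, d=2, a=46
  k=2: m=46, d=1, a=92
d=1 and a=2a₀=92 at k=2, so the next step gives (m, d) = (46, 2) again — its k=1 value — and the period has length 2.

[46; 46, 92]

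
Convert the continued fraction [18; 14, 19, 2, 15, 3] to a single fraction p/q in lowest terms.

470013/26009

Using pₖ = aₖpₖ₋₁ + pₖ₋₂ and qₖ = aₖqₖ₋₁ + qₖ₋₂:
  k=0: a=18, p=18, q=1
  k=1: a=14, p=253, q=14
  k=2: a=19, p=4825, q=267
  k=3: a=2, p=9903, q=548
  k=4: a=15, p=153370, q=8487
  k=5: a=3, p=470013, q=26009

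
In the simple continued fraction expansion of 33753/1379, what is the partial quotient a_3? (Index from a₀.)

9

33753 = 24·1379 + 657   →  a_0 = 24
1379 = 2·657 + 65   →  a_1 = 2
657 = 10·65 + 7   →  a_2 = 10
65 = 9·7 + 2   →  a_3 = 9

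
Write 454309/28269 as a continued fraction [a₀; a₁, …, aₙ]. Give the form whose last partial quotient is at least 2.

454309 = 16·28269 + 2005
28269 = 14·2005 + 199
2005 = 10·199 + 15
199 = 13·15 + 4
15 = 3·4 + 3
4 = 1·3 + 1
3 = 3·1 + 0  (stop)
So 454309/28269 = [16; 14, 10, 13, 3, 1, 3].

[16; 14, 10, 13, 3, 1, 3]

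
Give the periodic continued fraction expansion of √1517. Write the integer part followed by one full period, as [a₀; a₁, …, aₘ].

a₀ = ⌊√1517⌋ = 38.
With m₀=0, d₀=1 and mₖ₊₁ = dₖaₖ − mₖ, dₖ₊₁ = (n − mₖ₊₁²)/dₖ, aₖ₊₁ = ⌊(a₀+mₖ₊₁)/dₖ₊₁⌋:
  k=1: m=38, d=73, a=1
  k=2: m=35, d=4, a=18
  k=3: m=37, d=37, a=2
  k=4: m=37, d=4, a=18
  k=5: m=35, d=73, a=1
  k=6: m=38, d=1, a=76
d=1 and a=2a₀=76 at k=6, so the next step gives (m, d) = (38, 73) again — its k=1 value — and the period has length 6.

[38; 1, 18, 2, 18, 1, 76]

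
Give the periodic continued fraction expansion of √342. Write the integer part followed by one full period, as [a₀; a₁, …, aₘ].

a₀ = ⌊√342⌋ = 18.
With m₀=0, d₀=1 and mₖ₊₁ = dₖaₖ − mₖ, dₖ₊₁ = (n − mₖ₊₁²)/dₖ, aₖ₊₁ = ⌊(a₀+mₖ₊₁)/dₖ₊₁⌋:
  k=1: m=18, d=18, a=2
  k=2: m=18, d=1, a=36
d=1 and a=2a₀=36 at k=2, so the next step gives (m, d) = (18, 18) again — its k=1 value — and the period has length 2.

[18; 2, 36]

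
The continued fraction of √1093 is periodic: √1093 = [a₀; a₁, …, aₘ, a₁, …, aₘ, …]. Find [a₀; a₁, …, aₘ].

a₀ = ⌊√1093⌋ = 33.
With m₀=0, d₀=1 and mₖ₊₁ = dₖaₖ − mₖ, dₖ₊₁ = (n − mₖ₊₁²)/dₖ, aₖ₊₁ = ⌊(a₀+mₖ₊₁)/dₖ₊₁⌋:
  k=1: m=33, d=4, a=16
  k=2: m=31, d=33, a=1
  k=3: m=2, d=33, a=1
  k=4: m=31, d=4, a=16
  k=5: m=33, d=1, a=66
d=1 and a=2a₀=66 at k=5, so the next step gives (m, d) = (33, 4) again — its k=1 value — and the period has length 5.

[33; 16, 1, 1, 16, 66]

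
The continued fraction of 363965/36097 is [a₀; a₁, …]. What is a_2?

363965 = 10·36097 + 2995   →  a_0 = 10
36097 = 12·2995 + 157   →  a_1 = 12
2995 = 19·157 + 12   →  a_2 = 19

19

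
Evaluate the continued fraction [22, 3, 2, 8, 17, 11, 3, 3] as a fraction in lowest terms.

2556893/114720

Fold from the inside: start with 3/1.
  3 + 1/3 = 10/3
  11 + 3/10 = 113/10
  17 + 10/113 = 1931/113
  8 + 113/1931 = 15561/1931
  2 + 1931/15561 = 33053/15561
  3 + 15561/33053 = 114720/33053
  22 + 33053/114720 = 2556893/114720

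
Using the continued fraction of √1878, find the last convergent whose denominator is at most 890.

√1878 = [43; 2, 1, 42, 1, 2, 86, …] (period length 6).
Convergents:
  p_0/q_0 = 43/1
  p_1/q_1 = 87/2
  p_2/q_2 = 130/3
  p_3/q_3 = 5547/128
  p_4/q_4 = 5677/131
  p_5/q_5 = 16901/390
  p_6/q_6 = 1459163/33671
q_5 = 390 ≤ 890 < 33671 = q_6, so the answer is 16901/390.

16901/390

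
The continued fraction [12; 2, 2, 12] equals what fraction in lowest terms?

769/62

Using pₖ = aₖpₖ₋₁ + pₖ₋₂ and qₖ = aₖqₖ₋₁ + qₖ₋₂:
  k=0: a=12, p=12, q=1
  k=1: a=2, p=25, q=2
  k=2: a=2, p=62, q=5
  k=3: a=12, p=769, q=62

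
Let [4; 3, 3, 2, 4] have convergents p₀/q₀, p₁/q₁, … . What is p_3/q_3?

99/23

Using pₖ = aₖpₖ₋₁ + pₖ₋₂, qₖ = aₖqₖ₋₁ + qₖ₋₂ (with p₋₁=1, p₋₂=0, q₋₁=0, q₋₂=1):
  k=0: a=4, p=4, q=1
  k=1: a=3, p=13, q=3
  k=2: a=3, p=43, q=10
  k=3: a=2, p=99, q=23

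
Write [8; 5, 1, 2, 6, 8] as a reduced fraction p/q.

Fold from the inside: start with 8/1.
  6 + 1/8 = 49/8
  2 + 8/49 = 106/49
  1 + 49/106 = 155/106
  5 + 106/155 = 881/155
  8 + 155/881 = 7203/881

7203/881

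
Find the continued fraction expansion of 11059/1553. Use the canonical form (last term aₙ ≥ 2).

11059 = 7·1553 + 188
1553 = 8·188 + 49
188 = 3·49 + 41
49 = 1·41 + 8
41 = 5·8 + 1
8 = 8·1 + 0  (stop)
So 11059/1553 = [7; 8, 3, 1, 5, 8].

[7; 8, 3, 1, 5, 8]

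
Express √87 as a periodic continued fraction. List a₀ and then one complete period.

[9; 3, 18]

a₀ = ⌊√87⌋ = 9.
With m₀=0, d₀=1 and mₖ₊₁ = dₖaₖ − mₖ, dₖ₊₁ = (n − mₖ₊₁²)/dₖ, aₖ₊₁ = ⌊(a₀+mₖ₊₁)/dₖ₊₁⌋:
  k=1: m=9, d=6, a=3
  k=2: m=9, d=1, a=18
d=1 and a=2a₀=18 at k=2, so the next step gives (m, d) = (9, 6) again — its k=1 value — and the period has length 2.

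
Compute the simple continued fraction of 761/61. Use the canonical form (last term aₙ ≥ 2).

761 = 12·61 + 29
61 = 2·29 + 3
29 = 9·3 + 2
3 = 1·2 + 1
2 = 2·1 + 0  (stop)
So 761/61 = [12; 2, 9, 1, 2].

[12; 2, 9, 1, 2]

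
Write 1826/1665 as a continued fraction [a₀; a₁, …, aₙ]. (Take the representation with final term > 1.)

[1; 10, 2, 1, 12, 1, 3]

1826 = 1*1665 + 161
1665 = 10*161 + 55
161 = 2*55 + 51
55 = 1*51 + 4
51 = 12*4 + 3
4 = 1*3 + 1
3 = 3*1 + 0  (stop)
So 1826/1665 = [1; 10, 2, 1, 12, 1, 3].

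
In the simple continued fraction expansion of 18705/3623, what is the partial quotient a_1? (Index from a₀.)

6

18705 = 5·3623 + 590   →  a_0 = 5
3623 = 6·590 + 83   →  a_1 = 6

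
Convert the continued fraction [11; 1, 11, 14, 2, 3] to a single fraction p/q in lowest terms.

Using pₖ = aₖpₖ₋₁ + pₖ₋₂ and qₖ = aₖqₖ₋₁ + qₖ₋₂:
  k=0: a=11, p=11, q=1
  k=1: a=1, p=12, q=1
  k=2: a=11, p=143, q=12
  k=3: a=14, p=2014, q=169
  k=4: a=2, p=4171, q=350
  k=5: a=3, p=14527, q=1219

14527/1219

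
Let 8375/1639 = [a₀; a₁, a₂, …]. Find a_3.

2

8375 = 5·1639 + 180   →  a_0 = 5
1639 = 9·180 + 19   →  a_1 = 9
180 = 9·19 + 9   →  a_2 = 9
19 = 2·9 + 1   →  a_3 = 2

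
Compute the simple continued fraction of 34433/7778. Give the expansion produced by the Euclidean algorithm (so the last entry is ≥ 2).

[4; 2, 2, 1, 12, 17, 2, 2]

34433 = 4·7778 + 3321
7778 = 2·3321 + 1136
3321 = 2·1136 + 1049
1136 = 1·1049 + 87
1049 = 12·87 + 5
87 = 17·5 + 2
5 = 2·2 + 1
2 = 2·1 + 0  (stop)
So 34433/7778 = [4; 2, 2, 1, 12, 17, 2, 2].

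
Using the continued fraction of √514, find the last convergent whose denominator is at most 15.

68/3

√514 = [22; 1, 2, 22, 2, 1, 44, …] (period length 6).
Convergents:
  p_0/q_0 = 22/1
  p_1/q_1 = 23/1
  p_2/q_2 = 68/3
  p_3/q_3 = 1519/67
q_2 = 3 ≤ 15 < 67 = q_3, so the answer is 68/3.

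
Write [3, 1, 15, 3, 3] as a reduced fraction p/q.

Using pₖ = aₖpₖ₋₁ + pₖ₋₂ and qₖ = aₖqₖ₋₁ + qₖ₋₂:
  k=0: a=3, p=3, q=1
  k=1: a=1, p=4, q=1
  k=2: a=15, p=63, q=16
  k=3: a=3, p=193, q=49
  k=4: a=3, p=642, q=163

642/163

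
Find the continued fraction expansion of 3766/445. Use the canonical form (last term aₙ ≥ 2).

[8; 2, 6, 4, 8]

3766 = 8·445 + 206
445 = 2·206 + 33
206 = 6·33 + 8
33 = 4·8 + 1
8 = 8·1 + 0  (stop)
So 3766/445 = [8; 2, 6, 4, 8].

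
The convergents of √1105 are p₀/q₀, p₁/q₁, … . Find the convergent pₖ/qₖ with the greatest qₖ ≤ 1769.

28488/857

√1105 = [33; 4, 7, 7, 4, 66, …] (period length 5).
Convergents:
  p_0/q_0 = 33/1
  p_1/q_1 = 133/4
  p_2/q_2 = 964/29
  p_3/q_3 = 6881/207
  p_4/q_4 = 28488/857
  p_5/q_5 = 1887089/56769
q_4 = 857 ≤ 1769 < 56769 = q_5, so the answer is 28488/857.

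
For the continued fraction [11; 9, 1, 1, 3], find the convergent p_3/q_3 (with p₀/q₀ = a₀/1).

Using pₖ = aₖpₖ₋₁ + pₖ₋₂, qₖ = aₖqₖ₋₁ + qₖ₋₂ (with p₋₁=1, p₋₂=0, q₋₁=0, q₋₂=1):
  k=0: a=11, p=11, q=1
  k=1: a=9, p=100, q=9
  k=2: a=1, p=111, q=10
  k=3: a=1, p=211, q=19

211/19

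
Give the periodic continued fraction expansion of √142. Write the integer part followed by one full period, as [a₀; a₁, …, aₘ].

a₀ = ⌊√142⌋ = 11.

[11; 1, 10, 1, 22]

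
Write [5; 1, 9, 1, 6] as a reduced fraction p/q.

Using pₖ = aₖpₖ₋₁ + pₖ₋₂ and qₖ = aₖqₖ₋₁ + qₖ₋₂:
  k=0: a=5, p=5, q=1
  k=1: a=1, p=6, q=1
  k=2: a=9, p=59, q=10
  k=3: a=1, p=65, q=11
  k=4: a=6, p=449, q=76

449/76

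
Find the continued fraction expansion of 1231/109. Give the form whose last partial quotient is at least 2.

1231 = 11·109 + 32
109 = 3·32 + 13
32 = 2·13 + 6
13 = 2·6 + 1
6 = 6·1 + 0  (stop)
So 1231/109 = [11; 3, 2, 2, 6].

[11; 3, 2, 2, 6]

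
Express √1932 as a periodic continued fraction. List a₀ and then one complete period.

a₀ = ⌊√1932⌋ = 43.
With m₀=0, d₀=1 and mₖ₊₁ = dₖaₖ − mₖ, dₖ₊₁ = (n − mₖ₊₁²)/dₖ, aₖ₊₁ = ⌊(a₀+mₖ₊₁)/dₖ₊₁⌋:
  k=1: m=43, d=83, a=1
  k=2: m=40, d=4, a=20
  k=3: m=40, d=83, a=1
  k=4: m=43, d=1, a=86
d=1 and a=2a₀=86 at k=4, so the next step gives (m, d) = (43, 83) again — its k=1 value — and the period has length 4.

[43; 1, 20, 1, 86]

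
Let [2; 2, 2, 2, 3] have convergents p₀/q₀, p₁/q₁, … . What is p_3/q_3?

Using pₖ = aₖpₖ₋₁ + pₖ₋₂, qₖ = aₖqₖ₋₁ + qₖ₋₂ (with p₋₁=1, p₋₂=0, q₋₁=0, q₋₂=1):
  k=0: a=2, p=2, q=1
  k=1: a=2, p=5, q=2
  k=2: a=2, p=12, q=5
  k=3: a=2, p=29, q=12

29/12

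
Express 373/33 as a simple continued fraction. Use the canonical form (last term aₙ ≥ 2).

[11; 3, 3, 3]

373 = 11·33 + 10
33 = 3·10 + 3
10 = 3·3 + 1
3 = 3·1 + 0  (stop)
So 373/33 = [11; 3, 3, 3].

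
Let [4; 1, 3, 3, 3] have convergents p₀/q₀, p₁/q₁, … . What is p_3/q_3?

62/13

Using pₖ = aₖpₖ₋₁ + pₖ₋₂, qₖ = aₖqₖ₋₁ + qₖ₋₂ (with p₋₁=1, p₋₂=0, q₋₁=0, q₋₂=1):
  k=0: a=4, p=4, q=1
  k=1: a=1, p=5, q=1
  k=2: a=3, p=19, q=4
  k=3: a=3, p=62, q=13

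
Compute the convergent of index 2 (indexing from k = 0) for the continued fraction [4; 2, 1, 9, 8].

13/3

Using pₖ = aₖpₖ₋₁ + pₖ₋₂, qₖ = aₖqₖ₋₁ + qₖ₋₂ (with p₋₁=1, p₋₂=0, q₋₁=0, q₋₂=1):
  k=0: a=4, p=4, q=1
  k=1: a=2, p=9, q=2
  k=2: a=1, p=13, q=3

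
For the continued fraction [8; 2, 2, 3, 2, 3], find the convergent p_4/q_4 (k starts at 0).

Using pₖ = aₖpₖ₋₁ + pₖ₋₂, qₖ = aₖqₖ₋₁ + qₖ₋₂ (with p₋₁=1, p₋₂=0, q₋₁=0, q₋₂=1):
  k=0: a=8, p=8, q=1
  k=1: a=2, p=17, q=2
  k=2: a=2, p=42, q=5
  k=3: a=3, p=143, q=17
  k=4: a=2, p=328, q=39

328/39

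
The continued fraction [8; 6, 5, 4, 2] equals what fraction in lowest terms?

2375/291

Using pₖ = aₖpₖ₋₁ + pₖ₋₂ and qₖ = aₖqₖ₋₁ + qₖ₋₂:
  k=0: a=8, p=8, q=1
  k=1: a=6, p=49, q=6
  k=2: a=5, p=253, q=31
  k=3: a=4, p=1061, q=130
  k=4: a=2, p=2375, q=291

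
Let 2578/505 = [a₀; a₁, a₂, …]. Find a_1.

2578 = 5·505 + 53   →  a_0 = 5
505 = 9·53 + 28   →  a_1 = 9

9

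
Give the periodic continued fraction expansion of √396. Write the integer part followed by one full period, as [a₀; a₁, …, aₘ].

a₀ = ⌊√396⌋ = 19.
With m₀=0, d₀=1 and mₖ₊₁ = dₖaₖ − mₖ, dₖ₊₁ = (n − mₖ₊₁²)/dₖ, aₖ₊₁ = ⌊(a₀+mₖ₊₁)/dₖ₊₁⌋:
  k=1: m=19, d=35, a=1
  k=2: m=16, d=4, a=8
  k=3: m=16, d=35, a=1
  k=4: m=19, d=1, a=38
d=1 and a=2a₀=38 at k=4, so the next step gives (m, d) = (19, 35) again — its k=1 value — and the period has length 4.

[19; 1, 8, 1, 38]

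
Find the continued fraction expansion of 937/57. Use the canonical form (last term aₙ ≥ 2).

937 = 16×57 + 25
57 = 2×25 + 7
25 = 3×7 + 4
7 = 1×4 + 3
4 = 1×3 + 1
3 = 3×1 + 0  (stop)
So 937/57 = [16; 2, 3, 1, 1, 3].

[16; 2, 3, 1, 1, 3]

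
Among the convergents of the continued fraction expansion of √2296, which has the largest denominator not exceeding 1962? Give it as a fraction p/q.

55152/1151

√2296 = [47; 1, 10, 1, 94, …] (period length 4).
Convergents:
  p_0/q_0 = 47/1
  p_1/q_1 = 48/1
  p_2/q_2 = 527/11
  p_3/q_3 = 575/12
  p_4/q_4 = 54577/1139
  p_5/q_5 = 55152/1151
  p_6/q_6 = 606097/12649
q_5 = 1151 ≤ 1962 < 12649 = q_6, so the answer is 55152/1151.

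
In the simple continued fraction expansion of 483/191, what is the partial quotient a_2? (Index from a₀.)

1

483 = 2·191 + 101   →  a_0 = 2
191 = 1·101 + 90   →  a_1 = 1
101 = 1·90 + 11   →  a_2 = 1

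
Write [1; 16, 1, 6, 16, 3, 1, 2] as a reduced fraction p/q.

22573/21309

Using pₖ = aₖpₖ₋₁ + pₖ₋₂ and qₖ = aₖqₖ₋₁ + qₖ₋₂:
  k=0: a=1, p=1, q=1
  k=1: a=16, p=17, q=16
  k=2: a=1, p=18, q=17
  k=3: a=6, p=125, q=118
  k=4: a=16, p=2018, q=1905
  k=5: a=3, p=6179, q=5833
  k=6: a=1, p=8197, q=7738
  k=7: a=2, p=22573, q=21309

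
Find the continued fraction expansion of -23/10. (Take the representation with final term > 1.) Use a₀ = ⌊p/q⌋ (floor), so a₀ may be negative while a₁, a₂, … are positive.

-23 = -3×10 + 7
10 = 1×7 + 3
7 = 2×3 + 1
3 = 3×1 + 0  (stop)
So -23/10 = [-3; 1, 2, 3].

[-3; 1, 2, 3]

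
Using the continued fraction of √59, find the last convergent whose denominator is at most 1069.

7781/1013

√59 = [7; 1, 2, 7, 2, 1, 14, …] (period length 6).
Convergents:
  p_0/q_0 = 7/1
  p_1/q_1 = 8/1
  p_2/q_2 = 23/3
  p_3/q_3 = 169/22
  p_4/q_4 = 361/47
  p_5/q_5 = 530/69
  p_6/q_6 = 7781/1013
  p_7/q_7 = 8311/1082
q_6 = 1013 ≤ 1069 < 1082 = q_7, so the answer is 7781/1013.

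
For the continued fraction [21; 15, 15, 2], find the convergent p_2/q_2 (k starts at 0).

Using pₖ = aₖpₖ₋₁ + pₖ₋₂, qₖ = aₖqₖ₋₁ + qₖ₋₂ (with p₋₁=1, p₋₂=0, q₋₁=0, q₋₂=1):
  k=0: a=21, p=21, q=1
  k=1: a=15, p=316, q=15
  k=2: a=15, p=4761, q=226

4761/226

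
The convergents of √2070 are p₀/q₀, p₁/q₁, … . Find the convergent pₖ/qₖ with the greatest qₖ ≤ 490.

√2070 = [45; 2, 90, …] (period length 2).
Convergents:
  p_0/q_0 = 45/1
  p_1/q_1 = 91/2
  p_2/q_2 = 8235/181
  p_3/q_3 = 16561/364
  p_4/q_4 = 1498725/32941
q_3 = 364 ≤ 490 < 32941 = q_4, so the answer is 16561/364.

16561/364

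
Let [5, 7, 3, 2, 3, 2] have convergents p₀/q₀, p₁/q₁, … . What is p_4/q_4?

899/175

Using pₖ = aₖpₖ₋₁ + pₖ₋₂, qₖ = aₖqₖ₋₁ + qₖ₋₂ (with p₋₁=1, p₋₂=0, q₋₁=0, q₋₂=1):
  k=0: a=5, p=5, q=1
  k=1: a=7, p=36, q=7
  k=2: a=3, p=113, q=22
  k=3: a=2, p=262, q=51
  k=4: a=3, p=899, q=175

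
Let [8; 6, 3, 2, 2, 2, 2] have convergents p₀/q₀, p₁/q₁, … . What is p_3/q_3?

359/44

Using pₖ = aₖpₖ₋₁ + pₖ₋₂, qₖ = aₖqₖ₋₁ + qₖ₋₂ (with p₋₁=1, p₋₂=0, q₋₁=0, q₋₂=1):
  k=0: a=8, p=8, q=1
  k=1: a=6, p=49, q=6
  k=2: a=3, p=155, q=19
  k=3: a=2, p=359, q=44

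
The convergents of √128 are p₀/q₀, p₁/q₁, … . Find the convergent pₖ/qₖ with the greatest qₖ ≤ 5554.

√128 = [11; 3, 5, 3, 22, …] (period length 4).
Convergents:
  p_0/q_0 = 11/1
  p_1/q_1 = 34/3
  p_2/q_2 = 181/16
  p_3/q_3 = 577/51
  p_4/q_4 = 12875/1138
  p_5/q_5 = 39202/3465
  p_6/q_6 = 208885/18463
q_5 = 3465 ≤ 5554 < 18463 = q_6, so the answer is 39202/3465.

39202/3465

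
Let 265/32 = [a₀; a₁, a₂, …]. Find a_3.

265 = 8·32 + 9   →  a_0 = 8
32 = 3·9 + 5   →  a_1 = 3
9 = 1·5 + 4   →  a_2 = 1
5 = 1·4 + 1   →  a_3 = 1

1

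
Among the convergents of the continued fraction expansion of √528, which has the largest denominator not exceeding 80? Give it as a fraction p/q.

1057/46

√528 = [22; 1, 44, …] (period length 2).
Convergents:
  p_0/q_0 = 22/1
  p_1/q_1 = 23/1
  p_2/q_2 = 1034/45
  p_3/q_3 = 1057/46
  p_4/q_4 = 47542/2069
q_3 = 46 ≤ 80 < 2069 = q_4, so the answer is 1057/46.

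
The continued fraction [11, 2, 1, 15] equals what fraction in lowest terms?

533/47

Fold from the inside: start with 15/1.
  1 + 1/15 = 16/15
  2 + 15/16 = 47/16
  11 + 16/47 = 533/47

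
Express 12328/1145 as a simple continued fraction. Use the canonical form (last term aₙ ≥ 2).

[10; 1, 3, 3, 2, 7, 5]

12328 = 10*1145 + 878
1145 = 1*878 + 267
878 = 3*267 + 77
267 = 3*77 + 36
77 = 2*36 + 5
36 = 7*5 + 1
5 = 5*1 + 0  (stop)
So 12328/1145 = [10; 1, 3, 3, 2, 7, 5].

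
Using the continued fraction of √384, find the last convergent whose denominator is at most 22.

98/5

√384 = [19; 1, 1, 2, 9, 2, 1, 1, 38, …] (period length 8).
Convergents:
  p_0/q_0 = 19/1
  p_1/q_1 = 20/1
  p_2/q_2 = 39/2
  p_3/q_3 = 98/5
  p_4/q_4 = 921/47
q_3 = 5 ≤ 22 < 47 = q_4, so the answer is 98/5.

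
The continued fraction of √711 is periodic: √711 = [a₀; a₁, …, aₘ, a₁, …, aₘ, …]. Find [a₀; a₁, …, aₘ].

[26; 1, 1, 1, 52]

a₀ = ⌊√711⌋ = 26.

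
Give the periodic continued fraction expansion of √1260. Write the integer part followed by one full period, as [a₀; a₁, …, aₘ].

[35; 2, 70]

a₀ = ⌊√1260⌋ = 35.
With m₀=0, d₀=1 and mₖ₊₁ = dₖaₖ − mₖ, dₖ₊₁ = (n − mₖ₊₁²)/dₖ, aₖ₊₁ = ⌊(a₀+mₖ₊₁)/dₖ₊₁⌋:
  k=1: m=35, d=35, a=2
  k=2: m=35, d=1, a=70
d=1 and a=2a₀=70 at k=2, so the next step gives (m, d) = (35, 35) again — its k=1 value — and the period has length 2.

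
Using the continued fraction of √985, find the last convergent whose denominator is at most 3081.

√985 = [31; 2, 1, 1, 2, 62, …] (period length 5).
Convergents:
  p_0/q_0 = 31/1
  p_1/q_1 = 63/2
  p_2/q_2 = 94/3
  p_3/q_3 = 157/5
  p_4/q_4 = 408/13
  p_5/q_5 = 25453/811
  p_6/q_6 = 51314/1635
  p_7/q_7 = 76767/2446
  p_8/q_8 = 128081/4081
q_7 = 2446 ≤ 3081 < 4081 = q_8, so the answer is 76767/2446.

76767/2446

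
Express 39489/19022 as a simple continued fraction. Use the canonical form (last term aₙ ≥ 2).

[2; 13, 6, 10, 3, 3, 2]

39489 = 2×19022 + 1445
19022 = 13×1445 + 237
1445 = 6×237 + 23
237 = 10×23 + 7
23 = 3×7 + 2
7 = 3×2 + 1
2 = 2×1 + 0  (stop)
So 39489/19022 = [2; 13, 6, 10, 3, 3, 2].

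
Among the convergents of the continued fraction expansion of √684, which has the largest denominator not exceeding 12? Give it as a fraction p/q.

√684 = [26; 6, 1, 1, 12, 1, 1, 6, 52, …] (period length 8).
Convergents:
  p_0/q_0 = 26/1
  p_1/q_1 = 157/6
  p_2/q_2 = 183/7
  p_3/q_3 = 340/13
q_2 = 7 ≤ 12 < 13 = q_3, so the answer is 183/7.

183/7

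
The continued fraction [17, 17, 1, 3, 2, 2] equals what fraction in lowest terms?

Using pₖ = aₖpₖ₋₁ + pₖ₋₂ and qₖ = aₖqₖ₋₁ + qₖ₋₂:
  k=0: a=17, p=17, q=1
  k=1: a=17, p=290, q=17
  k=2: a=1, p=307, q=18
  k=3: a=3, p=1211, q=71
  k=4: a=2, p=2729, q=160
  k=5: a=2, p=6669, q=391

6669/391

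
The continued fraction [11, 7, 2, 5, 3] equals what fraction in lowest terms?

2906/261

Using pₖ = aₖpₖ₋₁ + pₖ₋₂ and qₖ = aₖqₖ₋₁ + qₖ₋₂:
  k=0: a=11, p=11, q=1
  k=1: a=7, p=78, q=7
  k=2: a=2, p=167, q=15
  k=3: a=5, p=913, q=82
  k=4: a=3, p=2906, q=261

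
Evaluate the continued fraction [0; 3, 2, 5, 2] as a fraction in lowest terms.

24/83

Fold from the inside: start with 2/1.
  5 + 1/2 = 11/2
  2 + 2/11 = 24/11
  3 + 11/24 = 83/24
  0 + 24/83 = 24/83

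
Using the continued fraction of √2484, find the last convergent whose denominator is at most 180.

√2484 = [49; 1, 5, 4, 5, 1, 98, …] (period length 6).
Convergents:
  p_0/q_0 = 49/1
  p_1/q_1 = 50/1
  p_2/q_2 = 299/6
  p_3/q_3 = 1246/25
  p_4/q_4 = 6529/131
  p_5/q_5 = 7775/156
  p_6/q_6 = 768479/15419
q_5 = 156 ≤ 180 < 15419 = q_6, so the answer is 7775/156.

7775/156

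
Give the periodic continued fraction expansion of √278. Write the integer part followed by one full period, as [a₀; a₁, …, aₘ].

[16; 1, 2, 16, 2, 1, 32]

a₀ = ⌊√278⌋ = 16.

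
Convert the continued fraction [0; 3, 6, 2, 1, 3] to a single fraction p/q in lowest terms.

Fold from the inside: start with 3/1.
  1 + 1/3 = 4/3
  2 + 3/4 = 11/4
  6 + 4/11 = 70/11
  3 + 11/70 = 221/70
  0 + 70/221 = 70/221

70/221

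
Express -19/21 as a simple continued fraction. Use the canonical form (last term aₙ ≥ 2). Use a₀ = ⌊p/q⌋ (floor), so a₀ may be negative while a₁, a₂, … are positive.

[-1; 10, 2]

-19 = -1*21 + 2
21 = 10*2 + 1
2 = 2*1 + 0  (stop)
So -19/21 = [-1; 10, 2].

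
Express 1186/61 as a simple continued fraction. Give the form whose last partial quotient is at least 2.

[19; 2, 3, 1, 6]

1186 = 19*61 + 27
61 = 2*27 + 7
27 = 3*7 + 6
7 = 1*6 + 1
6 = 6*1 + 0  (stop)
So 1186/61 = [19; 2, 3, 1, 6].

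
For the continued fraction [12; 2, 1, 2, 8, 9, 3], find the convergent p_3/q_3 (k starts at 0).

Using pₖ = aₖpₖ₋₁ + pₖ₋₂, qₖ = aₖqₖ₋₁ + qₖ₋₂ (with p₋₁=1, p₋₂=0, q₋₁=0, q₋₂=1):
  k=0: a=12, p=12, q=1
  k=1: a=2, p=25, q=2
  k=2: a=1, p=37, q=3
  k=3: a=2, p=99, q=8

99/8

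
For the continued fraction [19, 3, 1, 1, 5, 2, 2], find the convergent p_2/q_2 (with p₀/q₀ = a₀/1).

77/4

Using pₖ = aₖpₖ₋₁ + pₖ₋₂, qₖ = aₖqₖ₋₁ + qₖ₋₂ (with p₋₁=1, p₋₂=0, q₋₁=0, q₋₂=1):
  k=0: a=19, p=19, q=1
  k=1: a=3, p=58, q=3
  k=2: a=1, p=77, q=4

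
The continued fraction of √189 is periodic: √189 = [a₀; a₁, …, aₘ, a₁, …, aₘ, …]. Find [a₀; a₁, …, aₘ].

a₀ = ⌊√189⌋ = 13.
With m₀=0, d₀=1 and mₖ₊₁ = dₖaₖ − mₖ, dₖ₊₁ = (n − mₖ₊₁²)/dₖ, aₖ₊₁ = ⌊(a₀+mₖ₊₁)/dₖ₊₁⌋:
  k=1: m=13, d=20, a=1
  k=2: m=7, d=7, a=2
  k=3: m=7, d=20, a=1
  k=4: m=13, d=1, a=26
d=1 and a=2a₀=26 at k=4, so the next step gives (m, d) = (13, 20) again — its k=1 value — and the period has length 4.

[13; 1, 2, 1, 26]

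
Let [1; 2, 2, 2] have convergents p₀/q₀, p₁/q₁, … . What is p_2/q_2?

7/5

Using pₖ = aₖpₖ₋₁ + pₖ₋₂, qₖ = aₖqₖ₋₁ + qₖ₋₂ (with p₋₁=1, p₋₂=0, q₋₁=0, q₋₂=1):
  k=0: a=1, p=1, q=1
  k=1: a=2, p=3, q=2
  k=2: a=2, p=7, q=5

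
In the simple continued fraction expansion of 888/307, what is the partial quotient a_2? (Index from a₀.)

888 = 2·307 + 274   →  a_0 = 2
307 = 1·274 + 33   →  a_1 = 1
274 = 8·33 + 10   →  a_2 = 8

8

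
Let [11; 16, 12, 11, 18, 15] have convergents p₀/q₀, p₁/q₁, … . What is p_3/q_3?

Using pₖ = aₖpₖ₋₁ + pₖ₋₂, qₖ = aₖqₖ₋₁ + qₖ₋₂ (with p₋₁=1, p₋₂=0, q₋₁=0, q₋₂=1):
  k=0: a=11, p=11, q=1
  k=1: a=16, p=177, q=16
  k=2: a=12, p=2135, q=193
  k=3: a=11, p=23662, q=2139

23662/2139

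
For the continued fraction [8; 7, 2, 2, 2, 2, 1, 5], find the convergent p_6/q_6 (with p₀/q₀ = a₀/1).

Using pₖ = aₖpₖ₋₁ + pₖ₋₂, qₖ = aₖqₖ₋₁ + qₖ₋₂ (with p₋₁=1, p₋₂=0, q₋₁=0, q₋₂=1):
  k=0: a=8, p=8, q=1
  k=1: a=7, p=57, q=7
  k=2: a=2, p=122, q=15
  k=3: a=2, p=301, q=37
  k=4: a=2, p=724, q=89
  k=5: a=2, p=1749, q=215
  k=6: a=1, p=2473, q=304

2473/304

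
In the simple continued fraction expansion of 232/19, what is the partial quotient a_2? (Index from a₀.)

232 = 12·19 + 4   →  a_0 = 12
19 = 4·4 + 3   →  a_1 = 4
4 = 1·3 + 1   →  a_2 = 1

1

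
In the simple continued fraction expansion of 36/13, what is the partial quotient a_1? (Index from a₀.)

1

36 = 2·13 + 10   →  a_0 = 2
13 = 1·10 + 3   →  a_1 = 1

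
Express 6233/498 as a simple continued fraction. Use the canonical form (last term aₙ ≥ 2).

6233 = 12·498 + 257
498 = 1·257 + 241
257 = 1·241 + 16
241 = 15·16 + 1
16 = 16·1 + 0  (stop)
So 6233/498 = [12; 1, 1, 15, 16].

[12; 1, 1, 15, 16]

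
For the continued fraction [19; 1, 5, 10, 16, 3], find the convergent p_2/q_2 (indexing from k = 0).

Using pₖ = aₖpₖ₋₁ + pₖ₋₂, qₖ = aₖqₖ₋₁ + qₖ₋₂ (with p₋₁=1, p₋₂=0, q₋₁=0, q₋₂=1):
  k=0: a=19, p=19, q=1
  k=1: a=1, p=20, q=1
  k=2: a=5, p=119, q=6

119/6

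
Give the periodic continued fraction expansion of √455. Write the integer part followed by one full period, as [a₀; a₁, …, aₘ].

[21; 3, 42]

a₀ = ⌊√455⌋ = 21.
With m₀=0, d₀=1 and mₖ₊₁ = dₖaₖ − mₖ, dₖ₊₁ = (n − mₖ₊₁²)/dₖ, aₖ₊₁ = ⌊(a₀+mₖ₊₁)/dₖ₊₁⌋:
  k=1: m=21, d=14, a=3
  k=2: m=21, d=1, a=42
d=1 and a=2a₀=42 at k=2, so the next step gives (m, d) = (21, 14) again — its k=1 value — and the period has length 2.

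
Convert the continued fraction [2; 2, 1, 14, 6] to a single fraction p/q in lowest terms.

625/267

Fold from the inside: start with 6/1.
  14 + 1/6 = 85/6
  1 + 6/85 = 91/85
  2 + 85/91 = 267/91
  2 + 91/267 = 625/267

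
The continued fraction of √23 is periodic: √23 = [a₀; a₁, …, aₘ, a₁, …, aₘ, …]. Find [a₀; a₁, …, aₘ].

[4; 1, 3, 1, 8]

a₀ = ⌊√23⌋ = 4.
With m₀=0, d₀=1 and mₖ₊₁ = dₖaₖ − mₖ, dₖ₊₁ = (n − mₖ₊₁²)/dₖ, aₖ₊₁ = ⌊(a₀+mₖ₊₁)/dₖ₊₁⌋:
  k=1: m=4, d=7, a=1
  k=2: m=3, d=2, a=3
  k=3: m=3, d=7, a=1
  k=4: m=4, d=1, a=8
d=1 and a=2a₀=8 at k=4, so the next step gives (m, d) = (4, 7) again — its k=1 value — and the period has length 4.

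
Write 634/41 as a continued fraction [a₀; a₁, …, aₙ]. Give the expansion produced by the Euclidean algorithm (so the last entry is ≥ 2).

[15; 2, 6, 3]

634 = 15·41 + 19
41 = 2·19 + 3
19 = 6·3 + 1
3 = 3·1 + 0  (stop)
So 634/41 = [15; 2, 6, 3].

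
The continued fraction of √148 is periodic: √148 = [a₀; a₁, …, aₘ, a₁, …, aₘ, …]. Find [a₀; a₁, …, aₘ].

[12; 6, 24]

a₀ = ⌊√148⌋ = 12.
With m₀=0, d₀=1 and mₖ₊₁ = dₖaₖ − mₖ, dₖ₊₁ = (n − mₖ₊₁²)/dₖ, aₖ₊₁ = ⌊(a₀+mₖ₊₁)/dₖ₊₁⌋:
  k=1: m=12, d=4, a=6
  k=2: m=12, d=1, a=24
d=1 and a=2a₀=24 at k=2, so the next step gives (m, d) = (12, 4) again — its k=1 value — and the period has length 2.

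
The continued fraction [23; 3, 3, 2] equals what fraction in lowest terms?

536/23

Fold from the inside: start with 2/1.
  3 + 1/2 = 7/2
  3 + 2/7 = 23/7
  23 + 7/23 = 536/23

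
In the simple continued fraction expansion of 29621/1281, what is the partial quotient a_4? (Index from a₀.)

29621 = 23·1281 + 158   →  a_0 = 23
1281 = 8·158 + 17   →  a_1 = 8
158 = 9·17 + 5   →  a_2 = 9
17 = 3·5 + 2   →  a_3 = 3
5 = 2·2 + 1   →  a_4 = 2

2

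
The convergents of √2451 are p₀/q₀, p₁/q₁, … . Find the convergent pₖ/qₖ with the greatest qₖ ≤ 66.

√2451 = [49; 1, 1, 32, 1, 1, 98, …] (period length 6).
Convergents:
  p_0/q_0 = 49/1
  p_1/q_1 = 50/1
  p_2/q_2 = 99/2
  p_3/q_3 = 3218/65
  p_4/q_4 = 3317/67
q_3 = 65 ≤ 66 < 67 = q_4, so the answer is 3218/65.

3218/65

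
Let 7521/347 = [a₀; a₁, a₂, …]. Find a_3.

14

7521 = 21·347 + 234   →  a_0 = 21
347 = 1·234 + 113   →  a_1 = 1
234 = 2·113 + 8   →  a_2 = 2
113 = 14·8 + 1   →  a_3 = 14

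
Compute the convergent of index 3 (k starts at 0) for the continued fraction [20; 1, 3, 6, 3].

Using pₖ = aₖpₖ₋₁ + pₖ₋₂, qₖ = aₖqₖ₋₁ + qₖ₋₂ (with p₋₁=1, p₋₂=0, q₋₁=0, q₋₂=1):
  k=0: a=20, p=20, q=1
  k=1: a=1, p=21, q=1
  k=2: a=3, p=83, q=4
  k=3: a=6, p=519, q=25

519/25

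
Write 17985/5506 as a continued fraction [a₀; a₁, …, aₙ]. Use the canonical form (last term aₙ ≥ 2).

[3; 3, 1, 3, 19, 19]

17985 = 3×5506 + 1467
5506 = 3×1467 + 1105
1467 = 1×1105 + 362
1105 = 3×362 + 19
362 = 19×19 + 1
19 = 19×1 + 0  (stop)
So 17985/5506 = [3; 3, 1, 3, 19, 19].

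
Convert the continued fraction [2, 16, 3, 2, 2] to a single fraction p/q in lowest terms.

Fold from the inside: start with 2/1.
  2 + 1/2 = 5/2
  3 + 2/5 = 17/5
  16 + 5/17 = 277/17
  2 + 17/277 = 571/277

571/277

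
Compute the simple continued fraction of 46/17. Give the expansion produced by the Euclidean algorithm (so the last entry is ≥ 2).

46 = 2·17 + 12
17 = 1·12 + 5
12 = 2·5 + 2
5 = 2·2 + 1
2 = 2·1 + 0  (stop)
So 46/17 = [2; 1, 2, 2, 2].

[2; 1, 2, 2, 2]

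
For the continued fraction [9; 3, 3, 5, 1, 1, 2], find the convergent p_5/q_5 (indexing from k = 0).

Using pₖ = aₖpₖ₋₁ + pₖ₋₂, qₖ = aₖqₖ₋₁ + qₖ₋₂ (with p₋₁=1, p₋₂=0, q₋₁=0, q₋₂=1):
  k=0: a=9, p=9, q=1
  k=1: a=3, p=28, q=3
  k=2: a=3, p=93, q=10
  k=3: a=5, p=493, q=53
  k=4: a=1, p=586, q=63
  k=5: a=1, p=1079, q=116

1079/116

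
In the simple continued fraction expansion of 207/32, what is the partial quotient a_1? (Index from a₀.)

207 = 6·32 + 15   →  a_0 = 6
32 = 2·15 + 2   →  a_1 = 2

2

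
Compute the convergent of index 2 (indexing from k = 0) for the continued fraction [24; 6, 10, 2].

Using pₖ = aₖpₖ₋₁ + pₖ₋₂, qₖ = aₖqₖ₋₁ + qₖ₋₂ (with p₋₁=1, p₋₂=0, q₋₁=0, q₋₂=1):
  k=0: a=24, p=24, q=1
  k=1: a=6, p=145, q=6
  k=2: a=10, p=1474, q=61

1474/61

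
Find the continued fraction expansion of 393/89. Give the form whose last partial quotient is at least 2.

393 = 4·89 + 37
89 = 2·37 + 15
37 = 2·15 + 7
15 = 2·7 + 1
7 = 7·1 + 0  (stop)
So 393/89 = [4; 2, 2, 2, 7].

[4; 2, 2, 2, 7]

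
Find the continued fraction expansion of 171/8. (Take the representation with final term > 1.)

[21; 2, 1, 2]

171 = 21×8 + 3
8 = 2×3 + 2
3 = 1×2 + 1
2 = 2×1 + 0  (stop)
So 171/8 = [21; 2, 1, 2].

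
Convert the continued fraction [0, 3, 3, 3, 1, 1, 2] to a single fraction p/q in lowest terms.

Fold from the inside: start with 2/1.
  1 + 1/2 = 3/2
  1 + 2/3 = 5/3
  3 + 3/5 = 18/5
  3 + 5/18 = 59/18
  3 + 18/59 = 195/59
  0 + 59/195 = 59/195

59/195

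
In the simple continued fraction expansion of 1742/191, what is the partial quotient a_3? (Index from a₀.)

3

1742 = 9·191 + 23   →  a_0 = 9
191 = 8·23 + 7   →  a_1 = 8
23 = 3·7 + 2   →  a_2 = 3
7 = 3·2 + 1   →  a_3 = 3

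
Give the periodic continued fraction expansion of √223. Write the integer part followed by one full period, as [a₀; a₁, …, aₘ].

a₀ = ⌊√223⌋ = 14.
With m₀=0, d₀=1 and mₖ₊₁ = dₖaₖ − mₖ, dₖ₊₁ = (n − mₖ₊₁²)/dₖ, aₖ₊₁ = ⌊(a₀+mₖ₊₁)/dₖ₊₁⌋:
  k=1: m=14, d=27, a=1
  k=2: m=13, d=2, a=13
  k=3: m=13, d=27, a=1
  k=4: m=14, d=1, a=28
d=1 and a=2a₀=28 at k=4, so the next step gives (m, d) = (14, 27) again — its k=1 value — and the period has length 4.

[14; 1, 13, 1, 28]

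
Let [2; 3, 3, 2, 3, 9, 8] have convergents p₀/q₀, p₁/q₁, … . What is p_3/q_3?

53/23

Using pₖ = aₖpₖ₋₁ + pₖ₋₂, qₖ = aₖqₖ₋₁ + qₖ₋₂ (with p₋₁=1, p₋₂=0, q₋₁=0, q₋₂=1):
  k=0: a=2, p=2, q=1
  k=1: a=3, p=7, q=3
  k=2: a=3, p=23, q=10
  k=3: a=2, p=53, q=23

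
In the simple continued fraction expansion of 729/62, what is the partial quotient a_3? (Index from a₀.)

7

729 = 11·62 + 47   →  a_0 = 11
62 = 1·47 + 15   →  a_1 = 1
47 = 3·15 + 2   →  a_2 = 3
15 = 7·2 + 1   →  a_3 = 7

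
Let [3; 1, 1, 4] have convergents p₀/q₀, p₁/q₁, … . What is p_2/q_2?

Using pₖ = aₖpₖ₋₁ + pₖ₋₂, qₖ = aₖqₖ₋₁ + qₖ₋₂ (with p₋₁=1, p₋₂=0, q₋₁=0, q₋₂=1):
  k=0: a=3, p=3, q=1
  k=1: a=1, p=4, q=1
  k=2: a=1, p=7, q=2

7/2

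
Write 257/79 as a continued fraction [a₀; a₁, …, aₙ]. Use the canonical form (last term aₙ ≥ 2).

[3; 3, 1, 19]

257 = 3·79 + 20
79 = 3·20 + 19
20 = 1·19 + 1
19 = 19·1 + 0  (stop)
So 257/79 = [3; 3, 1, 19].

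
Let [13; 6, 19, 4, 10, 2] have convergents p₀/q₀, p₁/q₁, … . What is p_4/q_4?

62864/4775

Using pₖ = aₖpₖ₋₁ + pₖ₋₂, qₖ = aₖqₖ₋₁ + qₖ₋₂ (with p₋₁=1, p₋₂=0, q₋₁=0, q₋₂=1):
  k=0: a=13, p=13, q=1
  k=1: a=6, p=79, q=6
  k=2: a=19, p=1514, q=115
  k=3: a=4, p=6135, q=466
  k=4: a=10, p=62864, q=4775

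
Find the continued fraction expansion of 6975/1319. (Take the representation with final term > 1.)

[5; 3, 2, 8, 7, 3]

6975 = 5×1319 + 380
1319 = 3×380 + 179
380 = 2×179 + 22
179 = 8×22 + 3
22 = 7×3 + 1
3 = 3×1 + 0  (stop)
So 6975/1319 = [5; 3, 2, 8, 7, 3].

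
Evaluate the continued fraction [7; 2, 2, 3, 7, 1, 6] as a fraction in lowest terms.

Using pₖ = aₖpₖ₋₁ + pₖ₋₂ and qₖ = aₖqₖ₋₁ + qₖ₋₂:
  k=0: a=7, p=7, q=1
  k=1: a=2, p=15, q=2
  k=2: a=2, p=37, q=5
  k=3: a=3, p=126, q=17
  k=4: a=7, p=919, q=124
  k=5: a=1, p=1045, q=141
  k=6: a=6, p=7189, q=970

7189/970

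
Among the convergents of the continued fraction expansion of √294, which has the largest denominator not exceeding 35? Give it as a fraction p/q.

√294 = [17; 6, 1, 4, 1, 6, 34, …] (period length 6).
Convergents:
  p_0/q_0 = 17/1
  p_1/q_1 = 103/6
  p_2/q_2 = 120/7
  p_3/q_3 = 583/34
  p_4/q_4 = 703/41
q_3 = 34 ≤ 35 < 41 = q_4, so the answer is 583/34.

583/34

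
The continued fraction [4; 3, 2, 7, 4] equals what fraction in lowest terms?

Fold from the inside: start with 4/1.
  7 + 1/4 = 29/4
  2 + 4/29 = 62/29
  3 + 29/62 = 215/62
  4 + 62/215 = 922/215

922/215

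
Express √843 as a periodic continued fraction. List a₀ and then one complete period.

a₀ = ⌊√843⌋ = 29.

[29; 29, 58]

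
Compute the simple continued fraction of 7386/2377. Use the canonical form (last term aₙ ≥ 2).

7386 = 3*2377 + 255
2377 = 9*255 + 82
255 = 3*82 + 9
82 = 9*9 + 1
9 = 9*1 + 0  (stop)
So 7386/2377 = [3; 9, 3, 9, 9].

[3; 9, 3, 9, 9]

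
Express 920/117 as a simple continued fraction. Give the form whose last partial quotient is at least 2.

920 = 7·117 + 101
117 = 1·101 + 16
101 = 6·16 + 5
16 = 3·5 + 1
5 = 5·1 + 0  (stop)
So 920/117 = [7; 1, 6, 3, 5].

[7; 1, 6, 3, 5]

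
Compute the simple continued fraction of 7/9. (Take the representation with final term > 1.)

[0; 1, 3, 2]

7 = 0×9 + 7
9 = 1×7 + 2
7 = 3×2 + 1
2 = 2×1 + 0  (stop)
So 7/9 = [0; 1, 3, 2].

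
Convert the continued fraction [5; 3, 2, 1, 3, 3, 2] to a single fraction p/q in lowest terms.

Fold from the inside: start with 2/1.
  3 + 1/2 = 7/2
  3 + 2/7 = 23/7
  1 + 7/23 = 30/23
  2 + 23/30 = 83/30
  3 + 30/83 = 279/83
  5 + 83/279 = 1478/279

1478/279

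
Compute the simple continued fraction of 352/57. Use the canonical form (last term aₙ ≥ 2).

[6; 5, 1, 2, 3]

352 = 6·57 + 10
57 = 5·10 + 7
10 = 1·7 + 3
7 = 2·3 + 1
3 = 3·1 + 0  (stop)
So 352/57 = [6; 5, 1, 2, 3].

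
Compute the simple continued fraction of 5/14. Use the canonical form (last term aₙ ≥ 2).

[0; 2, 1, 4]

5 = 0·14 + 5
14 = 2·5 + 4
5 = 1·4 + 1
4 = 4·1 + 0  (stop)
So 5/14 = [0; 2, 1, 4].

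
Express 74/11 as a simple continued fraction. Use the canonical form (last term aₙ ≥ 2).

[6; 1, 2, 1, 2]

74 = 6·11 + 8
11 = 1·8 + 3
8 = 2·3 + 2
3 = 1·2 + 1
2 = 2·1 + 0  (stop)
So 74/11 = [6; 1, 2, 1, 2].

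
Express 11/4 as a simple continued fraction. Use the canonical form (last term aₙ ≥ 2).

[2; 1, 3]

11 = 2×4 + 3
4 = 1×3 + 1
3 = 3×1 + 0  (stop)
So 11/4 = [2; 1, 3].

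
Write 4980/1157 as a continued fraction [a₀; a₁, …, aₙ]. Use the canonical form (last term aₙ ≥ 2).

4980 = 4*1157 + 352
1157 = 3*352 + 101
352 = 3*101 + 49
101 = 2*49 + 3
49 = 16*3 + 1
3 = 3*1 + 0  (stop)
So 4980/1157 = [4; 3, 3, 2, 16, 3].

[4; 3, 3, 2, 16, 3]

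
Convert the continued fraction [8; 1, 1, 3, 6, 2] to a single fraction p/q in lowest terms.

Using pₖ = aₖpₖ₋₁ + pₖ₋₂ and qₖ = aₖqₖ₋₁ + qₖ₋₂:
  k=0: a=8, p=8, q=1
  k=1: a=1, p=9, q=1
  k=2: a=1, p=17, q=2
  k=3: a=3, p=60, q=7
  k=4: a=6, p=377, q=44
  k=5: a=2, p=814, q=95

814/95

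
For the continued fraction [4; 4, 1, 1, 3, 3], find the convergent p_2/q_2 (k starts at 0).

Using pₖ = aₖpₖ₋₁ + pₖ₋₂, qₖ = aₖqₖ₋₁ + qₖ₋₂ (with p₋₁=1, p₋₂=0, q₋₁=0, q₋₂=1):
  k=0: a=4, p=4, q=1
  k=1: a=4, p=17, q=4
  k=2: a=1, p=21, q=5

21/5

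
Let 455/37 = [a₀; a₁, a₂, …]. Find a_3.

1

455 = 12·37 + 11   →  a_0 = 12
37 = 3·11 + 4   →  a_1 = 3
11 = 2·4 + 3   →  a_2 = 2
4 = 1·3 + 1   →  a_3 = 1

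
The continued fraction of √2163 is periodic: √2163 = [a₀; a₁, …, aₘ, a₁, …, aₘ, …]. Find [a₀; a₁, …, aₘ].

[46; 1, 1, 30, 1, 1, 92]

a₀ = ⌊√2163⌋ = 46.
With m₀=0, d₀=1 and mₖ₊₁ = dₖaₖ − mₖ, dₖ₊₁ = (n − mₖ₊₁²)/dₖ, aₖ₊₁ = ⌊(a₀+mₖ₊₁)/dₖ₊₁⌋:
  k=1: m=46, d=47, a=1
  k=2: m=1, d=46, a=1
  k=3: m=45, d=3, a=30
  k=4: m=45, d=46, a=1
  k=5: m=1, d=47, a=1
  k=6: m=46, d=1, a=92
d=1 and a=2a₀=92 at k=6, so the next step gives (m, d) = (46, 47) again — its k=1 value — and the period has length 6.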